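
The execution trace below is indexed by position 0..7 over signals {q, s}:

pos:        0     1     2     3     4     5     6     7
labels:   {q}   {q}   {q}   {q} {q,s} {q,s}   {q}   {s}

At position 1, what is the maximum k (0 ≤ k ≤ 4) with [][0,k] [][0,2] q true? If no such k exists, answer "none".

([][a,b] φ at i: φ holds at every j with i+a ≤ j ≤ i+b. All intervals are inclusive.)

3

[][0,2] q must hold from j=1 onward; find where it first fails.
  j=1: holds
  j=2: holds
  j=3: holds
  j=4: holds
  j=5: fails
Holds on [1,4], so largest k = 3.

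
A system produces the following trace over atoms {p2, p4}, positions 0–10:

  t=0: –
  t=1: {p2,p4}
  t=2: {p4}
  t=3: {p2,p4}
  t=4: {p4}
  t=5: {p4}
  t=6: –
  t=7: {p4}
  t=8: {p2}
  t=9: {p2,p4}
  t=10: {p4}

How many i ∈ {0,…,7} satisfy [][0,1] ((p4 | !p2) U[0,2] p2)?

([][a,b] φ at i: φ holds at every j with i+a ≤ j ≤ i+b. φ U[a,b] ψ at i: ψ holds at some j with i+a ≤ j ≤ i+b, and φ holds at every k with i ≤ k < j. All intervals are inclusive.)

Evaluate at each i in [0,7]:
  i=0: ✓ (all of [0,1])
  i=1: ✓ (all of [1,2])
  i=2: ✓ (all of [2,3])
  i=3: ✗ (fails at j=4)
  i=4: ✗ (fails at j=4)
  i=5: ✗ (fails at j=5)
  i=6: ✓ (all of [6,7])
  i=7: ✓ (all of [7,8])
Positions where it holds: {0, 1, 2, 6, 7} → 5.

5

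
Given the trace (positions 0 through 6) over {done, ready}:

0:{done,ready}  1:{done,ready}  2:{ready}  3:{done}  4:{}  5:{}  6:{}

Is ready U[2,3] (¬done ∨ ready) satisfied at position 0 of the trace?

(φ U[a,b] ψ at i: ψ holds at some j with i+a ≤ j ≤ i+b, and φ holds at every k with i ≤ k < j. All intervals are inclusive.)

Holds

Need some j in [2,3] with (¬done ∨ ready), and ready at every k in [0,j-1].
  j=2: (¬done ∨ ready) holds; ready holds at every k in [0,1] → satisfied.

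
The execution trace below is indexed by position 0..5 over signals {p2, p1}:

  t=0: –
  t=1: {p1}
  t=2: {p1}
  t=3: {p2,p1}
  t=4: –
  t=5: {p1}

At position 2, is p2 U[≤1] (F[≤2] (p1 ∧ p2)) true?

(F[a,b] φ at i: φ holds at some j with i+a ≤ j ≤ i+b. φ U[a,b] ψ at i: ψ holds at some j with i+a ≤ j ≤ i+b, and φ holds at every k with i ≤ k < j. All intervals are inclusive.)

Yes

Need some j in [2,3] with F[≤2] (p1 ∧ p2), and p2 at every k in [2,j-1].
  j=2: F[≤2] (p1 ∧ p2) holds; no prefix to check → satisfied.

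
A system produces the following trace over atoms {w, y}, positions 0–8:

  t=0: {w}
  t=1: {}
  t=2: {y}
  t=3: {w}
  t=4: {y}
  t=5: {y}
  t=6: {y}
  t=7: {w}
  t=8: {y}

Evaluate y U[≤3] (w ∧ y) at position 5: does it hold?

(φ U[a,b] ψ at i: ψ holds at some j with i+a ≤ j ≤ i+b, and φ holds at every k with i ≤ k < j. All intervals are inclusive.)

Need some j in [5,8] with (w ∧ y), and y at every k in [5,j-1].
  j=5: (w ∧ y) false.
  j=6: (w ∧ y) false.
  j=7: (w ∧ y) false.
  j=8: (w ∧ y) false.
No j in the window works → until fails.

No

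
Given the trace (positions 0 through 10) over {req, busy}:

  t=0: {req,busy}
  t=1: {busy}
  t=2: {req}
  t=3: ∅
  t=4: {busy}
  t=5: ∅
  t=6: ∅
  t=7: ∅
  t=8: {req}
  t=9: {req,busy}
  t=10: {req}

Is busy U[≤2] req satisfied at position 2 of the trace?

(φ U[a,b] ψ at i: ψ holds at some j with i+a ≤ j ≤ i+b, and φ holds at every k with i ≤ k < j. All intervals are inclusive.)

Need some j in [2,4] with req, and busy at every k in [2,j-1].
  j=2: req holds; no prefix to check → satisfied.

Holds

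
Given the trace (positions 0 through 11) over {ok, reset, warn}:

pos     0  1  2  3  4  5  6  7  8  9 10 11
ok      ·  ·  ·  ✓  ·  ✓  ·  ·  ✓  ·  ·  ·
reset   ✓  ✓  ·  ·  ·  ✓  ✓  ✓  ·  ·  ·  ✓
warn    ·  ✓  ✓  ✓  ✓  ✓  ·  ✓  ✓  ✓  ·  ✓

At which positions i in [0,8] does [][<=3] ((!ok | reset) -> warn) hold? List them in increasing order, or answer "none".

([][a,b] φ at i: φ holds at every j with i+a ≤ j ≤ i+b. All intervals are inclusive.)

Evaluate at each i in [0,8]:
  i=0: ✗ (fails at j=0)
  i=1: ✓ (all of [1,4])
  i=2: ✓ (all of [2,5])
  i=3: ✗ (fails at j=6)
  i=4: ✗ (fails at j=6)
  i=5: ✗ (fails at j=6)
  i=6: ✗ (fails at j=6)
  i=7: ✗ (fails at j=10)
  i=8: ✗ (fails at j=10)

1, 2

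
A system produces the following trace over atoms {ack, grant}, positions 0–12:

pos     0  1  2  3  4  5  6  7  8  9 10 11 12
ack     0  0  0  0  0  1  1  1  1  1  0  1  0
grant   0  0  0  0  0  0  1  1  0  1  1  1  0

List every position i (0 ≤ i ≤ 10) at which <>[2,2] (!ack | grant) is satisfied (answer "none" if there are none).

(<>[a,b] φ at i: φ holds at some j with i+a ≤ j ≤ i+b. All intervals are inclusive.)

0, 1, 2, 4, 5, 7, 8, 9, 10

Evaluate at each i in [0,10]:
  i=0: ✓ (witness j=2)
  i=1: ✓ (witness j=3)
  i=2: ✓ (witness j=4)
  i=3: ✗ (none in [5,5])
  i=4: ✓ (witness j=6)
  i=5: ✓ (witness j=7)
  i=6: ✗ (none in [8,8])
  i=7: ✓ (witness j=9)
  i=8: ✓ (witness j=10)
  i=9: ✓ (witness j=11)
  i=10: ✓ (witness j=12)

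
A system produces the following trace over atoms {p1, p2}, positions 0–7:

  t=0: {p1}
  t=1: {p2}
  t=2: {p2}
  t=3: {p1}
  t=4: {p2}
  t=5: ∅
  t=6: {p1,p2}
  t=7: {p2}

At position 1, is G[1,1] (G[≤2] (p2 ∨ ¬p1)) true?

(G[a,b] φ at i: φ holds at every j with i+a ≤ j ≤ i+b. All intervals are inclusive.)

Check G[≤2] (p2 ∨ ¬p1) at every j in [2,2]:
  j=2: fails at 3
Fails at j=2 → formula fails.

No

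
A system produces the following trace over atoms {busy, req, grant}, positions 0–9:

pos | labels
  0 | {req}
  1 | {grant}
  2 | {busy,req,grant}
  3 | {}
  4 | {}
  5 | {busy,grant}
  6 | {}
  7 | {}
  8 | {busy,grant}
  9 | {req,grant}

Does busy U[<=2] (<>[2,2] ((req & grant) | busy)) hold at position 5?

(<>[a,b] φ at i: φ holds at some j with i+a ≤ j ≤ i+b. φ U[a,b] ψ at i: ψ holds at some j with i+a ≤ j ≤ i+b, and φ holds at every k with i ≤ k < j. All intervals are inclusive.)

Need some j in [5,7] with <>[2,2] ((req & grant) | busy), and busy at every k in [5,j-1].
  j=5: <>[2,2] ((req & grant) | busy) — fails (none in [7,7]).
  j=6: <>[2,2] ((req & grant) | busy) holds; busy holds at every k in [5,5] → satisfied.

Yes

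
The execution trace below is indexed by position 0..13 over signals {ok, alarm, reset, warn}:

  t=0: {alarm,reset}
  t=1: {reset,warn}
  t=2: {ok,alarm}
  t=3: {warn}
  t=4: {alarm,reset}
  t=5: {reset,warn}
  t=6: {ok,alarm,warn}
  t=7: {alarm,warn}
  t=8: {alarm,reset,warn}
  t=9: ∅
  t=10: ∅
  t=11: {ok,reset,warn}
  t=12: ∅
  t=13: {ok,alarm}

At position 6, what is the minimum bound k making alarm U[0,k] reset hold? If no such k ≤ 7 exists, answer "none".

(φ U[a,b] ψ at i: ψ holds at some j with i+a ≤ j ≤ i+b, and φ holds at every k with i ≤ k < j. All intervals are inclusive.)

Need earliest j ≥ 6 with reset, and alarm at every k in [6,j-1].
  j=6: rhs fails.
  j=7: rhs fails.
  j=8: rhs holds; lhs holds on [6,7]. k = 2.

2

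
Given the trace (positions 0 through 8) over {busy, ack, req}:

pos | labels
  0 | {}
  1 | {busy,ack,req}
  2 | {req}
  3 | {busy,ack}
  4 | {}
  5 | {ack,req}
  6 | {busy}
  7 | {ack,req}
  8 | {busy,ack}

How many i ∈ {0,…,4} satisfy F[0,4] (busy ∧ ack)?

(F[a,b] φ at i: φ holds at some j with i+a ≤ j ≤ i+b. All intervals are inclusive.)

Evaluate at each i in [0,4]:
  i=0: ✓ (witness j=1)
  i=1: ✓ (witness j=1)
  i=2: ✓ (witness j=3)
  i=3: ✓ (witness j=3)
  i=4: ✓ (witness j=8)
Positions where it holds: {0, 1, 2, 3, 4} → 5.

5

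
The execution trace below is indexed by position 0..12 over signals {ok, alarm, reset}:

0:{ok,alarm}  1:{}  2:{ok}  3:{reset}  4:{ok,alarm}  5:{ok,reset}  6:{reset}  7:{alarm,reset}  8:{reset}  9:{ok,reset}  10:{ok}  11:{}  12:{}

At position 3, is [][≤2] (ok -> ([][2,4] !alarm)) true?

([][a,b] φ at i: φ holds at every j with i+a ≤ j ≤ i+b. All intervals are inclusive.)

Check (ok -> ([][2,4] !alarm)) at every j in [3,5]:
  j=3: antecedent false → ✓
  j=4: antecedent true; consequent fails at 7 → ✗
  j=5: antecedent true; consequent fails at 7 → ✗
Fails at j=4 → formula fails.

No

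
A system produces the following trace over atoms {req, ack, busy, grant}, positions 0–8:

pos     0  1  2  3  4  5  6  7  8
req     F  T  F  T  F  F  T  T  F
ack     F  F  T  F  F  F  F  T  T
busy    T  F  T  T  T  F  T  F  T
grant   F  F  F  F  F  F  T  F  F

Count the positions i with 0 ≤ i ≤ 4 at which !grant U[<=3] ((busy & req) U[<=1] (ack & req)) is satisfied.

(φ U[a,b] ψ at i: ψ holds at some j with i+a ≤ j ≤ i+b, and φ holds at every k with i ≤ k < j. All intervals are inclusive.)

Evaluate at each i in [0,4]:
  i=0: ✗ (no rhs in [0,3])
  i=1: ✗ (no rhs in [1,4])
  i=2: ✗ (no rhs in [2,5])
  i=3: ✓ (rhs at j=6; lhs holds on [3,5])
  i=4: ✓ (rhs at j=6; lhs holds on [4,5])
Positions where it holds: {3, 4} → 2.

2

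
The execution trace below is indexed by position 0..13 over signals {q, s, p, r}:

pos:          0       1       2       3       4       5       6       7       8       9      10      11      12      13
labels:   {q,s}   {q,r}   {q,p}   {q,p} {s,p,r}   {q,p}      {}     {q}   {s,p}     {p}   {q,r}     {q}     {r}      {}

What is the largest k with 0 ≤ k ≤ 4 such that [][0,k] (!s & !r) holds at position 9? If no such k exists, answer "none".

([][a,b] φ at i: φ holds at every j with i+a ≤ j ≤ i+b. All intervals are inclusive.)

(!s & !r) must hold from j=9 onward; find where it first fails.
  j=9: holds
  j=10: fails
Holds on [9,9], so largest k = 0.

0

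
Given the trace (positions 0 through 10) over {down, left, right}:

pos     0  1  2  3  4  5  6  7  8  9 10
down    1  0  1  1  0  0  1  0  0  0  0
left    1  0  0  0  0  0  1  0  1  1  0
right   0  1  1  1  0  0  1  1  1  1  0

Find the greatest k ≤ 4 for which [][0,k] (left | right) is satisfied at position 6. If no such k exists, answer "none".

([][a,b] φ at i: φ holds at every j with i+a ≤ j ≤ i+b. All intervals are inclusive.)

3

(left | right) must hold from j=6 onward; find where it first fails.
  j=6: holds
  j=7: holds
  j=8: holds
  j=9: holds
  j=10: fails
Holds on [6,9], so largest k = 3.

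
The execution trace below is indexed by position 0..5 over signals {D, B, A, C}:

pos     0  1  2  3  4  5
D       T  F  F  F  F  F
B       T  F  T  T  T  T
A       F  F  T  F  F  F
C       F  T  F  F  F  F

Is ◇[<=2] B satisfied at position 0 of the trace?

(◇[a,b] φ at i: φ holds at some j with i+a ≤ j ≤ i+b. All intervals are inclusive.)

Holds

Check B at each j in [0,2]:
  j=0: true
  j=1: false
  j=2: true
Found at j=0 → formula holds.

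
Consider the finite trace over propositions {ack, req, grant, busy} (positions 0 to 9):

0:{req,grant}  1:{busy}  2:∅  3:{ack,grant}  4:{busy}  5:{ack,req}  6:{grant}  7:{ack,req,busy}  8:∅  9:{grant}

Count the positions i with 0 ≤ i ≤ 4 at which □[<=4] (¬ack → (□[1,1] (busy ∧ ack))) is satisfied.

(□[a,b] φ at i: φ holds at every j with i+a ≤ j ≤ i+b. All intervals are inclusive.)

0

Evaluate at each i in [0,4]:
  i=0: ✗ (fails at j=0)
  i=1: ✗ (fails at j=1)
  i=2: ✗ (fails at j=2)
  i=3: ✗ (fails at j=4)
  i=4: ✗ (fails at j=4)
Positions where it holds: {} → 0.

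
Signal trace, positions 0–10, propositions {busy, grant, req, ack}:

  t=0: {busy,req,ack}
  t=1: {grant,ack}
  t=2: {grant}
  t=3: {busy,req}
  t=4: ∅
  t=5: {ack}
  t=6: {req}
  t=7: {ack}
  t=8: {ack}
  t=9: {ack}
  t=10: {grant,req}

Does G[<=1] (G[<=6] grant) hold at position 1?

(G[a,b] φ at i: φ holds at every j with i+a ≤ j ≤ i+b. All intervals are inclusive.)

Does not hold

Check G[<=6] grant at every j in [1,2]:
  j=1: fails at 3
  j=2: fails at 3
Fails at j=1 → formula fails.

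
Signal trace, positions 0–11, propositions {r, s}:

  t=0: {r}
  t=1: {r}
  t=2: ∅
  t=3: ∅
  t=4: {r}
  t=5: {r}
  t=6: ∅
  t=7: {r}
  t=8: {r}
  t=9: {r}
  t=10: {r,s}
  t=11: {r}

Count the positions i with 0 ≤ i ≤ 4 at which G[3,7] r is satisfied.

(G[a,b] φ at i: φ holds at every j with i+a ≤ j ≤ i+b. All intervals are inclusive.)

1

Evaluate at each i in [0,4]:
  i=0: ✗ (fails at j=3)
  i=1: ✗ (fails at j=6)
  i=2: ✗ (fails at j=6)
  i=3: ✗ (fails at j=6)
  i=4: ✓ (all of [7,11])
Positions where it holds: {4} → 1.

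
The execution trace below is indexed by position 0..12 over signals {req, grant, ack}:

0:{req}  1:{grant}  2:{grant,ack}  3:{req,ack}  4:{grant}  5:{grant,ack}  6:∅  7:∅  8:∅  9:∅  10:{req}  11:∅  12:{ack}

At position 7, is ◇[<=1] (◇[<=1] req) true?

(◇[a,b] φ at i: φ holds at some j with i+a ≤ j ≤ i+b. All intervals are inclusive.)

Does not hold

Check ◇[<=1] req at each j in [7,8]:
  j=7: fails (none in [7,8])
  j=8: fails (none in [8,9])
No position in the window satisfies it → formula fails.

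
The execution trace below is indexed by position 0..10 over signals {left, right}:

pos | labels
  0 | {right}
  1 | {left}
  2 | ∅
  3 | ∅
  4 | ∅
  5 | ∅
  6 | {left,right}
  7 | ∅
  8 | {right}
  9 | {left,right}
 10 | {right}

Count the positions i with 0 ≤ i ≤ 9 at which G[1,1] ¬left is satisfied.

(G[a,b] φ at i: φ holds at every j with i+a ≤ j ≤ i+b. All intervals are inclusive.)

Evaluate at each i in [0,9]:
  i=0: ✗ (fails at j=1)
  i=1: ✓ (all of [2,2])
  i=2: ✓ (all of [3,3])
  i=3: ✓ (all of [4,4])
  i=4: ✓ (all of [5,5])
  i=5: ✗ (fails at j=6)
  i=6: ✓ (all of [7,7])
  i=7: ✓ (all of [8,8])
  i=8: ✗ (fails at j=9)
  i=9: ✓ (all of [10,10])
Positions where it holds: {1, 2, 3, 4, 6, 7, 9} → 7.

7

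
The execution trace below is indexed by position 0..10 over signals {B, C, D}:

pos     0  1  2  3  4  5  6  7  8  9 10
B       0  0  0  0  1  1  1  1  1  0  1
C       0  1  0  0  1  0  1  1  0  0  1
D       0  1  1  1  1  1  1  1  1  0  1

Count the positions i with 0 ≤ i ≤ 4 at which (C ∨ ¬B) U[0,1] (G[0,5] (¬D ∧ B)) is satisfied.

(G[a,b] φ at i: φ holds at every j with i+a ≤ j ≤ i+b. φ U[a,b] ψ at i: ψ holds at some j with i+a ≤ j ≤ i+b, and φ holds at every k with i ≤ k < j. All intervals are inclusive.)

0

Evaluate at each i in [0,4]:
  i=0: ✗ (no rhs in [0,1])
  i=1: ✗ (no rhs in [1,2])
  i=2: ✗ (no rhs in [2,3])
  i=3: ✗ (no rhs in [3,4])
  i=4: ✗ (no rhs in [4,5])
Positions where it holds: {} → 0.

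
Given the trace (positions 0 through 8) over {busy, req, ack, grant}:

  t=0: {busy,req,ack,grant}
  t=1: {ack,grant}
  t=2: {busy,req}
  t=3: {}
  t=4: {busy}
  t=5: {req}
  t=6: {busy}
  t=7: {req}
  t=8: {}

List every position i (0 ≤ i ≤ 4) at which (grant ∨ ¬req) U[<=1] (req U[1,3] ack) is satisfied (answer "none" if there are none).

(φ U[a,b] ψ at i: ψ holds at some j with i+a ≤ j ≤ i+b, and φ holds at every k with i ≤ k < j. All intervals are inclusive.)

Evaluate at each i in [0,4]:
  i=0: ✓ (rhs at j=0)
  i=1: ✗ (no rhs in [1,2])
  i=2: ✗ (no rhs in [2,3])
  i=3: ✗ (no rhs in [3,4])
  i=4: ✗ (no rhs in [4,5])

0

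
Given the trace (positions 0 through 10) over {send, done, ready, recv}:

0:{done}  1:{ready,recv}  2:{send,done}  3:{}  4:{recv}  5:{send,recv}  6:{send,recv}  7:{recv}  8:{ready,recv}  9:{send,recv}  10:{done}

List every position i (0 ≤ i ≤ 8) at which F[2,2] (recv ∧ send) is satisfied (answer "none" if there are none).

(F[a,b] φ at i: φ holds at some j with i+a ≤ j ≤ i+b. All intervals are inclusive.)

3, 4, 7

Evaluate at each i in [0,8]:
  i=0: ✗ (none in [2,2])
  i=1: ✗ (none in [3,3])
  i=2: ✗ (none in [4,4])
  i=3: ✓ (witness j=5)
  i=4: ✓ (witness j=6)
  i=5: ✗ (none in [7,7])
  i=6: ✗ (none in [8,8])
  i=7: ✓ (witness j=9)
  i=8: ✗ (none in [10,10])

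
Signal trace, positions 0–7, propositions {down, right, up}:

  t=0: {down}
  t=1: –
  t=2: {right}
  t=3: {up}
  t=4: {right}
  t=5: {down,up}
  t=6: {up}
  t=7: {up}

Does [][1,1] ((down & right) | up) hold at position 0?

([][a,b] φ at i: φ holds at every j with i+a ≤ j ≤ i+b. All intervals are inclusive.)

Does not hold

Check ((down & right) | up) at every j in [1,1]:
  j=1: false
Fails at j=1 → formula fails.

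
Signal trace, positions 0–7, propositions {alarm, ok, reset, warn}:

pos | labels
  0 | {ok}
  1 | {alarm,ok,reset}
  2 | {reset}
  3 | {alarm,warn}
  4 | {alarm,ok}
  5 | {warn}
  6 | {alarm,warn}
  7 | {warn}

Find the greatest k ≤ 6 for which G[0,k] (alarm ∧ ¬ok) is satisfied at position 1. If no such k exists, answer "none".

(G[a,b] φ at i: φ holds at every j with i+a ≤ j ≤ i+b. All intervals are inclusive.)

(alarm ∧ ¬ok) must hold from j=1 onward; find where it first fails.
  j=1: fails → no k works.

none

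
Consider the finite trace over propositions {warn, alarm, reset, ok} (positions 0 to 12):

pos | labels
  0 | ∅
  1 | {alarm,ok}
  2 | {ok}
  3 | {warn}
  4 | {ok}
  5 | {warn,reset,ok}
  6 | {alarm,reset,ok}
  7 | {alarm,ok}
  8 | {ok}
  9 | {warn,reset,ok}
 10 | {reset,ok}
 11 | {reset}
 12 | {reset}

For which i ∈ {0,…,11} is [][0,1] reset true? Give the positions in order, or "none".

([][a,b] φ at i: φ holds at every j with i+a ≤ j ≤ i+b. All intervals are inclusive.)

5, 9, 10, 11

Evaluate at each i in [0,11]:
  i=0: ✗ (fails at j=0)
  i=1: ✗ (fails at j=1)
  i=2: ✗ (fails at j=2)
  i=3: ✗ (fails at j=3)
  i=4: ✗ (fails at j=4)
  i=5: ✓ (all of [5,6])
  i=6: ✗ (fails at j=7)
  i=7: ✗ (fails at j=7)
  i=8: ✗ (fails at j=8)
  i=9: ✓ (all of [9,10])
  i=10: ✓ (all of [10,11])
  i=11: ✓ (all of [11,12])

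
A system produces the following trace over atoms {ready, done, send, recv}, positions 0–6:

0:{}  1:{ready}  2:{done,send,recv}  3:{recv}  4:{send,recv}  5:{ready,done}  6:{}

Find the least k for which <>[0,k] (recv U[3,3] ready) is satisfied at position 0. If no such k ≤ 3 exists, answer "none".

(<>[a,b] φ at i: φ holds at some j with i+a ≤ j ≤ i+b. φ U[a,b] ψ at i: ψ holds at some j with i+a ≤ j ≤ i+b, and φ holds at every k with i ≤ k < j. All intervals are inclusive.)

Scan j = 0,1,… for (recv U[3,3] ready):
  j=0: fails
  j=1: fails
  j=2: holds
First hit at j=2, so smallest k = 2-0 = 2.

2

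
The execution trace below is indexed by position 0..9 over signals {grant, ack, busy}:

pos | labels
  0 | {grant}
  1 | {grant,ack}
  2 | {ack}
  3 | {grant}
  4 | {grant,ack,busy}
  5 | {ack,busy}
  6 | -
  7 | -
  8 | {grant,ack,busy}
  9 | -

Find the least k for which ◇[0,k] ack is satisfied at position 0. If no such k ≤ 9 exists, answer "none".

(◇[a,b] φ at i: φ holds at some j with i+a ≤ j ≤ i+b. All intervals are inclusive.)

1

Scan j = 0,1,… for ack:
  j=0: fails
  j=1: holds
First hit at j=1, so smallest k = 1-0 = 1.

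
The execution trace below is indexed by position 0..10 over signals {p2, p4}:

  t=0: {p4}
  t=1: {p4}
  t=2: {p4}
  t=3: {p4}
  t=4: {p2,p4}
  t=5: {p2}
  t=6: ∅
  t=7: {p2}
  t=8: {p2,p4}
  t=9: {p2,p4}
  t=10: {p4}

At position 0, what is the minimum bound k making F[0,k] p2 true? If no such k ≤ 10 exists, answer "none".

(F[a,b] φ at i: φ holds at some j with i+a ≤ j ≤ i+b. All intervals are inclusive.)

4

Scan j = 0,1,… for p2:
  j=0: fails
  j=1: fails
  j=2: fails
  j=3: fails
  j=4: holds
First hit at j=4, so smallest k = 4-0 = 4.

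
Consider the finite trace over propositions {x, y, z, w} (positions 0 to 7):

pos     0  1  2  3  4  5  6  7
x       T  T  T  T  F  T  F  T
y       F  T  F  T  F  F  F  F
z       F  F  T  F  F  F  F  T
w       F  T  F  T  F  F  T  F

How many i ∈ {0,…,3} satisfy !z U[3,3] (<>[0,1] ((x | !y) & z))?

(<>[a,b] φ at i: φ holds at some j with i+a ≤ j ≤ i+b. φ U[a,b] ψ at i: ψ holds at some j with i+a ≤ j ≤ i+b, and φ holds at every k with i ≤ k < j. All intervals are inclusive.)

Evaluate at each i in [0,3]:
  i=0: ✗ (no rhs in [3,3])
  i=1: ✗ (no rhs in [4,4])
  i=2: ✗ (no rhs in [5,5])
  i=3: ✓ (rhs at j=6; lhs holds on [3,5])
Positions where it holds: {3} → 1.

1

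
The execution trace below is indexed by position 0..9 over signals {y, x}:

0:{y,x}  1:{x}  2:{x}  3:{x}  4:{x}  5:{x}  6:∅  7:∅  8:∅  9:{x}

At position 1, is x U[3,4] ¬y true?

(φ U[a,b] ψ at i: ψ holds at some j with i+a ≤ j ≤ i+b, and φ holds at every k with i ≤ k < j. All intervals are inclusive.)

Yes

Need some j in [4,5] with ¬y, and x at every k in [1,j-1].
  j=4: ¬y holds; x holds at every k in [1,3] → satisfied.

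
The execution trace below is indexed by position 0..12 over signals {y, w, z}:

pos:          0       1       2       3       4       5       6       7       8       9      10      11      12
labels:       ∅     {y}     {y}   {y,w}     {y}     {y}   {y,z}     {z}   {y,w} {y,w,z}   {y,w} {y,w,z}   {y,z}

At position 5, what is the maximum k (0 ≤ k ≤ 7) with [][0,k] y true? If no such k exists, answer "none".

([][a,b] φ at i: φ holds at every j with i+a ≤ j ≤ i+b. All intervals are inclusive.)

1

y must hold from j=5 onward; find where it first fails.
  j=5: holds
  j=6: holds
  j=7: fails
Holds on [5,6], so largest k = 1.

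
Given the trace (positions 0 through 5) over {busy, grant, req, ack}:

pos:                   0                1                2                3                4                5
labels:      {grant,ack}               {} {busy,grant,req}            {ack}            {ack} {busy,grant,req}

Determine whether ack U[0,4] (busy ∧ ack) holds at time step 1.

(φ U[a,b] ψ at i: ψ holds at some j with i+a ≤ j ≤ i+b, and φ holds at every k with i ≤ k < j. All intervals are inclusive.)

No

Need some j in [1,5] with (busy ∧ ack), and ack at every k in [1,j-1].
  j=1: (busy ∧ ack) false.
  j=2: (busy ∧ ack) false.
  j=3: (busy ∧ ack) false.
  j=4: (busy ∧ ack) false.
  j=5: (busy ∧ ack) false.
No j in the window works → until fails.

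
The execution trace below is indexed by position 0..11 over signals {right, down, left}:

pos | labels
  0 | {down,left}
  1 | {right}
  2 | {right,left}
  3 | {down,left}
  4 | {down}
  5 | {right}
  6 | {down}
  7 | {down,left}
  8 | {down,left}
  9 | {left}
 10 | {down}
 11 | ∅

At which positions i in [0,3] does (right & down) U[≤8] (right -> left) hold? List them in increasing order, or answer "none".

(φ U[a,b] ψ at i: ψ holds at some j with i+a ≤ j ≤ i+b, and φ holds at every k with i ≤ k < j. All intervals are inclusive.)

Evaluate at each i in [0,3]:
  i=0: ✓ (rhs at j=0)
  i=1: ✗ (lhs fails at k=1 before rhs at j=2)
  i=2: ✓ (rhs at j=2)
  i=3: ✓ (rhs at j=3)

0, 2, 3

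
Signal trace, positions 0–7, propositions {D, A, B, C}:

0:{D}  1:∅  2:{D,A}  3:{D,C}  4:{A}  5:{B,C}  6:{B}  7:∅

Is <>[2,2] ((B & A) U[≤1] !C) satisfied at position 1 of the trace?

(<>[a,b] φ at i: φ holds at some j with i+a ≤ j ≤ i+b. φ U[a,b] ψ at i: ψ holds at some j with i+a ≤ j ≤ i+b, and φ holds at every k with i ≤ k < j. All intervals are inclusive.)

Check ((B & A) U[≤1] !C) at each j in [3,3]:
  j=3: fails
No position in the window satisfies it → formula fails.

False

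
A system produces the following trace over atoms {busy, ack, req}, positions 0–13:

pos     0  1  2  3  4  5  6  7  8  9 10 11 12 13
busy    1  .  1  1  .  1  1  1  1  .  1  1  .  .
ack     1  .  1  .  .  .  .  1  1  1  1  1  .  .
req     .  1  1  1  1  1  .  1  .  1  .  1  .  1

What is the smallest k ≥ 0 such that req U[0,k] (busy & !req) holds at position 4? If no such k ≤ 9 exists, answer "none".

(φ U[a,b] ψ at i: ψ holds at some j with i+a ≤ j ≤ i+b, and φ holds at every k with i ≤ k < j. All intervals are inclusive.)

2

Need earliest j ≥ 4 with (busy & !req), and req at every k in [4,j-1].
  j=4: rhs fails.
  j=5: rhs fails.
  j=6: rhs holds; lhs holds on [4,5]. k = 2.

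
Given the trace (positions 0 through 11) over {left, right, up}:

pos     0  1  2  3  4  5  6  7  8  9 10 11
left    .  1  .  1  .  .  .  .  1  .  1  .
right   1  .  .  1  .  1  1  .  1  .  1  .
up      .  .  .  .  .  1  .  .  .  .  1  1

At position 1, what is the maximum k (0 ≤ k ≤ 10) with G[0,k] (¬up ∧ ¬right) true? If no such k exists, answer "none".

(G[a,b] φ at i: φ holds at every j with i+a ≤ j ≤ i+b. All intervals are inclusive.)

(¬up ∧ ¬right) must hold from j=1 onward; find where it first fails.
  j=1: holds
  j=2: holds
  j=3: fails
Holds on [1,2], so largest k = 1.

1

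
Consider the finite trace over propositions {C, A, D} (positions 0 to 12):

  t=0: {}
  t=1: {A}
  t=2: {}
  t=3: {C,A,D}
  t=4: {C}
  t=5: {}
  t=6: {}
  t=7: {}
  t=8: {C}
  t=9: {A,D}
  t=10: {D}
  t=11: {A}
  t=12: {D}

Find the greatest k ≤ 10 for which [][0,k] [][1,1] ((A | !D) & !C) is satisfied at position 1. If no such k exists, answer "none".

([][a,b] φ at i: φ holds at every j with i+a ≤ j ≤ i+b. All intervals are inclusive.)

0

[][1,1] ((A | !D) & !C) must hold from j=1 onward; find where it first fails.
  j=1: holds
  j=2: fails
Holds on [1,1], so largest k = 0.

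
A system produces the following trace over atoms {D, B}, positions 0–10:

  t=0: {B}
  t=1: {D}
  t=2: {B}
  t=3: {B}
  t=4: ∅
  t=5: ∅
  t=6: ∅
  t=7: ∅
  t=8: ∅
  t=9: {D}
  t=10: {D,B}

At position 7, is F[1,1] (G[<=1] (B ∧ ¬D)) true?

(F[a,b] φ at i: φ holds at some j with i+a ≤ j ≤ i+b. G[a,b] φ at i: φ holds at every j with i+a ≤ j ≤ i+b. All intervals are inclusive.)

Check G[<=1] (B ∧ ¬D) at each j in [8,8]:
  j=8: fails at 8
No position in the window satisfies it → formula fails.

False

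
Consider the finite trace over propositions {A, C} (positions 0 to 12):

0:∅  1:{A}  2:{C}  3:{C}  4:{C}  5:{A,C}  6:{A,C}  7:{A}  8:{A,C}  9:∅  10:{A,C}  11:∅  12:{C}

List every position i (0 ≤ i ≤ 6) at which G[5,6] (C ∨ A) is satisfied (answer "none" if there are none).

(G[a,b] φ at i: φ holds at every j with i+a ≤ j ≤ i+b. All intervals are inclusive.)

0, 1, 2

Evaluate at each i in [0,6]:
  i=0: ✓ (all of [5,6])
  i=1: ✓ (all of [6,7])
  i=2: ✓ (all of [7,8])
  i=3: ✗ (fails at j=9)
  i=4: ✗ (fails at j=9)
  i=5: ✗ (fails at j=11)
  i=6: ✗ (fails at j=11)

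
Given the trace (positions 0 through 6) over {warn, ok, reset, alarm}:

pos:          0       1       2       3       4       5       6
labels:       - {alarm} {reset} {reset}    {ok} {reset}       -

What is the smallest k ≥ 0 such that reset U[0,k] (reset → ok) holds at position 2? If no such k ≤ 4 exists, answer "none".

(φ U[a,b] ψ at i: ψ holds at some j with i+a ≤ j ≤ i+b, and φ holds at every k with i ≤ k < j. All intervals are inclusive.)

Need earliest j ≥ 2 with (reset → ok), and reset at every k in [2,j-1].
  j=2: rhs fails.
  j=3: rhs fails.
  j=4: rhs holds; lhs holds on [2,3]. k = 2.

2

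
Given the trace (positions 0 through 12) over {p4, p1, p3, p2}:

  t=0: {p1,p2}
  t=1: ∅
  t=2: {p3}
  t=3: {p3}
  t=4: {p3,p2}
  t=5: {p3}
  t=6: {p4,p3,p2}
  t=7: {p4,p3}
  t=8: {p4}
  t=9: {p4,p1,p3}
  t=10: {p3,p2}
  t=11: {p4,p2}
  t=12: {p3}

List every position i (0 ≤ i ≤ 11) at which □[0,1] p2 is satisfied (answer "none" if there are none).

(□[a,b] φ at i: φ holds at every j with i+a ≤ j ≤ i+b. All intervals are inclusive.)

Evaluate at each i in [0,11]:
  i=0: ✗ (fails at j=1)
  i=1: ✗ (fails at j=1)
  i=2: ✗ (fails at j=2)
  i=3: ✗ (fails at j=3)
  i=4: ✗ (fails at j=5)
  i=5: ✗ (fails at j=5)
  i=6: ✗ (fails at j=7)
  i=7: ✗ (fails at j=7)
  i=8: ✗ (fails at j=8)
  i=9: ✗ (fails at j=9)
  i=10: ✓ (all of [10,11])
  i=11: ✗ (fails at j=12)

10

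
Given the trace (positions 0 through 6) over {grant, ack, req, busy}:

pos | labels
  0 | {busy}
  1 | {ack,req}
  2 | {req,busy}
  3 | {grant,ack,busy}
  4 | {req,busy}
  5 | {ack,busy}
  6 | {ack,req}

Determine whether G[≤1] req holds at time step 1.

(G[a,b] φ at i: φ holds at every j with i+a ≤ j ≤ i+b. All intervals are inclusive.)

Holds

Check req at every j in [1,2]:
  j=1: true
  j=2: true
All positions satisfy it → formula holds.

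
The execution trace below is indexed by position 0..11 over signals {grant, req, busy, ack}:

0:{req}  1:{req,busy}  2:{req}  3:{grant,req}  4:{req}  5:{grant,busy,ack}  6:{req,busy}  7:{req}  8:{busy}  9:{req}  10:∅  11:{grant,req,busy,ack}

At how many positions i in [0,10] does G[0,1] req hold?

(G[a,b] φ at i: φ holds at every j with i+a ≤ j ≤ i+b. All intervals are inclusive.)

Evaluate at each i in [0,10]:
  i=0: ✓ (all of [0,1])
  i=1: ✓ (all of [1,2])
  i=2: ✓ (all of [2,3])
  i=3: ✓ (all of [3,4])
  i=4: ✗ (fails at j=5)
  i=5: ✗ (fails at j=5)
  i=6: ✓ (all of [6,7])
  i=7: ✗ (fails at j=8)
  i=8: ✗ (fails at j=8)
  i=9: ✗ (fails at j=10)
  i=10: ✗ (fails at j=10)
Positions where it holds: {0, 1, 2, 3, 6} → 5.

5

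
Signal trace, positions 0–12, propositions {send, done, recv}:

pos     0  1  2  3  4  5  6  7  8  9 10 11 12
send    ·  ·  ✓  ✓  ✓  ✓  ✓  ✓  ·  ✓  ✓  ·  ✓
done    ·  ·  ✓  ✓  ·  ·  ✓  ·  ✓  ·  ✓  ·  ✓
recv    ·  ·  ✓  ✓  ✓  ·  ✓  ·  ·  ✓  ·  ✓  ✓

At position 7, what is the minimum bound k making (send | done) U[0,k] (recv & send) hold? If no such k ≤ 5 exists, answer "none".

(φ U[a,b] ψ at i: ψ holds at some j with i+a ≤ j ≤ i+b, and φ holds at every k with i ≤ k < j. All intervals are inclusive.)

Need earliest j ≥ 7 with (recv & send), and (send | done) at every k in [7,j-1].
  j=7: rhs fails.
  j=8: rhs fails.
  j=9: rhs holds; lhs holds on [7,8]. k = 2.

2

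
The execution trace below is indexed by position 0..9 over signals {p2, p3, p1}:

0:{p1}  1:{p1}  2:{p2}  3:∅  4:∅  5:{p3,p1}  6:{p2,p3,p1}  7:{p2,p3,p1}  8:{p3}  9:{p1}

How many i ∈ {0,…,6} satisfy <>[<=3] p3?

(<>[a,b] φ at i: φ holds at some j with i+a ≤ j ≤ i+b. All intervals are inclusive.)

5

Evaluate at each i in [0,6]:
  i=0: ✗ (none in [0,3])
  i=1: ✗ (none in [1,4])
  i=2: ✓ (witness j=5)
  i=3: ✓ (witness j=5)
  i=4: ✓ (witness j=5)
  i=5: ✓ (witness j=5)
  i=6: ✓ (witness j=6)
Positions where it holds: {2, 3, 4, 5, 6} → 5.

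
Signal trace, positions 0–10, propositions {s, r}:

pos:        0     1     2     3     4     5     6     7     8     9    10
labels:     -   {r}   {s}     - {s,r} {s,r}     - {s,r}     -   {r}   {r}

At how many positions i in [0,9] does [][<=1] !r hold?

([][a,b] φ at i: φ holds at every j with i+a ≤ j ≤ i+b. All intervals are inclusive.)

Evaluate at each i in [0,9]:
  i=0: ✗ (fails at j=1)
  i=1: ✗ (fails at j=1)
  i=2: ✓ (all of [2,3])
  i=3: ✗ (fails at j=4)
  i=4: ✗ (fails at j=4)
  i=5: ✗ (fails at j=5)
  i=6: ✗ (fails at j=7)
  i=7: ✗ (fails at j=7)
  i=8: ✗ (fails at j=9)
  i=9: ✗ (fails at j=9)
Positions where it holds: {2} → 1.

1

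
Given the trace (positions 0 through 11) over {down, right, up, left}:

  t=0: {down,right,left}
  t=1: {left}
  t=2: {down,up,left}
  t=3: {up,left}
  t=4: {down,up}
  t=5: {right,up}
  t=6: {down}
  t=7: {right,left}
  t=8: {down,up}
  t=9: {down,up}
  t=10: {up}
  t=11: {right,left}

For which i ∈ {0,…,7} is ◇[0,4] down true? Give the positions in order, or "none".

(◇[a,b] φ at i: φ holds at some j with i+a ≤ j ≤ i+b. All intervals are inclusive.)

Evaluate at each i in [0,7]:
  i=0: ✓ (witness j=0)
  i=1: ✓ (witness j=2)
  i=2: ✓ (witness j=2)
  i=3: ✓ (witness j=4)
  i=4: ✓ (witness j=4)
  i=5: ✓ (witness j=6)
  i=6: ✓ (witness j=6)
  i=7: ✓ (witness j=8)

0, 1, 2, 3, 4, 5, 6, 7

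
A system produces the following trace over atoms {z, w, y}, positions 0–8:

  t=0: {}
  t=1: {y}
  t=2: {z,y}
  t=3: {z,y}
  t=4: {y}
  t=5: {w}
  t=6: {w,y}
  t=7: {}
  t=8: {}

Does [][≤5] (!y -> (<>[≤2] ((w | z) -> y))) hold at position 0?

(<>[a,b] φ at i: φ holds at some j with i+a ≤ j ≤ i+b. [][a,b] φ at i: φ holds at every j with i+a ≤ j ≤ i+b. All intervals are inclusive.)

Check (!y -> (<>[≤2] ((w | z) -> y))) at every j in [0,5]:
  j=0: antecedent true; consequent holds (witness at 0) → ✓
  j=1: antecedent false → ✓
  j=2: antecedent false → ✓
  j=3: antecedent false → ✓
  j=4: antecedent false → ✓
  j=5: antecedent true; consequent holds (witness at 6) → ✓
All positions satisfy it → formula holds.

True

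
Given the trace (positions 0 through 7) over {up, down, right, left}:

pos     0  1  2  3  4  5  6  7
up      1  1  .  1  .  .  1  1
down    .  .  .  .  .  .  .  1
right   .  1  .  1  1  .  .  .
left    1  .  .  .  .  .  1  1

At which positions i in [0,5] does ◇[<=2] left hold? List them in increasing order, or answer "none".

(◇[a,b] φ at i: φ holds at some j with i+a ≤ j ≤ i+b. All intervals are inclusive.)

Evaluate at each i in [0,5]:
  i=0: ✓ (witness j=0)
  i=1: ✗ (none in [1,3])
  i=2: ✗ (none in [2,4])
  i=3: ✗ (none in [3,5])
  i=4: ✓ (witness j=6)
  i=5: ✓ (witness j=6)

0, 4, 5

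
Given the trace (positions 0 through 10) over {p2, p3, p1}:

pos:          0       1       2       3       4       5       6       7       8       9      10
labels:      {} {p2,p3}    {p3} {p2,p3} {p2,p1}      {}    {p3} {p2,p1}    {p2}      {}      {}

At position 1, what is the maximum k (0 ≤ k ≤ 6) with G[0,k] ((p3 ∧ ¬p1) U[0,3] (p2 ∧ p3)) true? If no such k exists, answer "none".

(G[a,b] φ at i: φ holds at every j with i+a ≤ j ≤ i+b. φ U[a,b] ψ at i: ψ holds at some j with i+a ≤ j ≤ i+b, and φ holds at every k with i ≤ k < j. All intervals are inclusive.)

2

((p3 ∧ ¬p1) U[0,3] (p2 ∧ p3)) must hold from j=1 onward; find where it first fails.
  j=1: holds
  j=2: holds
  j=3: holds
  j=4: fails
Holds on [1,3], so largest k = 2.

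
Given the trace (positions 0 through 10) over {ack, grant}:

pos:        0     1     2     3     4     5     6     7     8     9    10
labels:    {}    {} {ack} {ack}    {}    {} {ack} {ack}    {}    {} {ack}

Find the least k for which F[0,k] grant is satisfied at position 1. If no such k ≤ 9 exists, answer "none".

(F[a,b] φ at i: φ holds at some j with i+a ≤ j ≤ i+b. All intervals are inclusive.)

Scan j = 1,2,… for grant:
  j=1: fails
  j=2: fails
  j=3: fails
  j=4: fails
  j=5: fails
  j=6: fails
  j=7: fails
  j=8: fails
  j=9: fails
  j=10: fails
No j in [1,10] satisfies it → none.

none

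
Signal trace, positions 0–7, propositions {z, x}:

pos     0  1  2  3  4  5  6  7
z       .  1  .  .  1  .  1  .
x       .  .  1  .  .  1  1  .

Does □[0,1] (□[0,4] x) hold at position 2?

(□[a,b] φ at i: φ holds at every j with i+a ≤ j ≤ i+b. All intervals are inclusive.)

Check □[0,4] x at every j in [2,3]:
  j=2: fails at 3
  j=3: fails at 3
Fails at j=2 → formula fails.

No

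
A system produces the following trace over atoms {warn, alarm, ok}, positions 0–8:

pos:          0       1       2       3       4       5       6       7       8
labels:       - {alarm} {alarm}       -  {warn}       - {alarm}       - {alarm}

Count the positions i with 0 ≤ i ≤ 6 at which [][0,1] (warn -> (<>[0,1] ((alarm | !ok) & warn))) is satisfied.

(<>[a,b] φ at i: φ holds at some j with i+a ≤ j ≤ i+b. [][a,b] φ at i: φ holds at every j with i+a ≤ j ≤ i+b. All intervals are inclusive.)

7

Evaluate at each i in [0,6]:
  i=0: ✓ (all of [0,1])
  i=1: ✓ (all of [1,2])
  i=2: ✓ (all of [2,3])
  i=3: ✓ (all of [3,4])
  i=4: ✓ (all of [4,5])
  i=5: ✓ (all of [5,6])
  i=6: ✓ (all of [6,7])
Positions where it holds: {0, 1, 2, 3, 4, 5, 6} → 7.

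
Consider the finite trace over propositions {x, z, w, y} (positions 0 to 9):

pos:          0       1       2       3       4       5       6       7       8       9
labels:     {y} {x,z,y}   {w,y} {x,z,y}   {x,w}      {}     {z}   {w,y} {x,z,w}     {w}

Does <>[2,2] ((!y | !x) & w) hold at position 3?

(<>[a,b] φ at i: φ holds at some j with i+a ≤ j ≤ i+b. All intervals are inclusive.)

Does not hold

Check ((!y | !x) & w) at each j in [5,5]:
  j=5: false
No position in the window satisfies it → formula fails.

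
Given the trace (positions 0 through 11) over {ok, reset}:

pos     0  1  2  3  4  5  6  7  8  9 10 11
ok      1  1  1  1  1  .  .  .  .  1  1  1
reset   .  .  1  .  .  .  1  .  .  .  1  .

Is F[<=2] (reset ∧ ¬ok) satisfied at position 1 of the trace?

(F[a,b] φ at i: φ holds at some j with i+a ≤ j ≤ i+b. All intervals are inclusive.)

Check (reset ∧ ¬ok) at each j in [1,3]:
  j=1: false
  j=2: false
  j=3: false
No position in the window satisfies it → formula fails.

No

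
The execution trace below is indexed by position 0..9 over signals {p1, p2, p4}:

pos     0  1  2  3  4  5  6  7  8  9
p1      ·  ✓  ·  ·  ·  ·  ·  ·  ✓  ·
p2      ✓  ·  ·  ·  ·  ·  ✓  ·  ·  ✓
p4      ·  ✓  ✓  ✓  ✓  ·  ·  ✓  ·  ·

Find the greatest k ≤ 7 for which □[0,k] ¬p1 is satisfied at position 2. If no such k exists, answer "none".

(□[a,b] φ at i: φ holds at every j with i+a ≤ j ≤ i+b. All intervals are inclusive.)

¬p1 must hold from j=2 onward; find where it first fails.
  j=2: holds
  j=3: holds
  j=4: holds
  j=5: holds
  j=6: holds
  j=7: holds
  j=8: fails
Holds on [2,7], so largest k = 5.

5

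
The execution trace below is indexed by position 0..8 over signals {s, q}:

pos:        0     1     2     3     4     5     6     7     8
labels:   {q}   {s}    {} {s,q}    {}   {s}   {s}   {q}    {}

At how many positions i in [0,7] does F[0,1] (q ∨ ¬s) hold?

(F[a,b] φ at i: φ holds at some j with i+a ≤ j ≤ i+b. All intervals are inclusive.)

Evaluate at each i in [0,7]:
  i=0: ✓ (witness j=0)
  i=1: ✓ (witness j=2)
  i=2: ✓ (witness j=2)
  i=3: ✓ (witness j=3)
  i=4: ✓ (witness j=4)
  i=5: ✗ (none in [5,6])
  i=6: ✓ (witness j=7)
  i=7: ✓ (witness j=7)
Positions where it holds: {0, 1, 2, 3, 4, 6, 7} → 7.

7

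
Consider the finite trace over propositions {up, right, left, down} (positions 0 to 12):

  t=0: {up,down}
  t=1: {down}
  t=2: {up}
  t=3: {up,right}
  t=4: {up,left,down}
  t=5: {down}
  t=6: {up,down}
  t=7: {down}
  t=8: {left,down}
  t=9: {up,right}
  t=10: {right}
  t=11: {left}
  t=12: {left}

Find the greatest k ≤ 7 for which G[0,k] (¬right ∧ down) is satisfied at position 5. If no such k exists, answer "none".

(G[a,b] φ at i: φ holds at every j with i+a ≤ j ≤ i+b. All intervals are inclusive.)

3

(¬right ∧ down) must hold from j=5 onward; find where it first fails.
  j=5: holds
  j=6: holds
  j=7: holds
  j=8: holds
  j=9: fails
Holds on [5,8], so largest k = 3.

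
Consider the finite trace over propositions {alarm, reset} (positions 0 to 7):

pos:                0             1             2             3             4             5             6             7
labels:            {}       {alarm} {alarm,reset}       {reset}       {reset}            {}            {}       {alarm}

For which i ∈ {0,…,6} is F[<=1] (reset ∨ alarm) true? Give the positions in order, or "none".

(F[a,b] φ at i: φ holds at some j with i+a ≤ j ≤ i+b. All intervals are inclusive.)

0, 1, 2, 3, 4, 6

Evaluate at each i in [0,6]:
  i=0: ✓ (witness j=1)
  i=1: ✓ (witness j=1)
  i=2: ✓ (witness j=2)
  i=3: ✓ (witness j=3)
  i=4: ✓ (witness j=4)
  i=5: ✗ (none in [5,6])
  i=6: ✓ (witness j=7)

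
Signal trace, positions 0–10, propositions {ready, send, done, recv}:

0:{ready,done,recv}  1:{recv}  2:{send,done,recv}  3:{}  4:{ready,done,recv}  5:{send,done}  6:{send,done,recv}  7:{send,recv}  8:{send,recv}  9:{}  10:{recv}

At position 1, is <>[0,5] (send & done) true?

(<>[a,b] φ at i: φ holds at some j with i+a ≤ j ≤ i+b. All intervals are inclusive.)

Check (send & done) at each j in [1,6]:
  j=1: false
  j=2: true
  j=3: false
  j=4: false
  j=5: true
  j=6: true
Found at j=2 → formula holds.

Holds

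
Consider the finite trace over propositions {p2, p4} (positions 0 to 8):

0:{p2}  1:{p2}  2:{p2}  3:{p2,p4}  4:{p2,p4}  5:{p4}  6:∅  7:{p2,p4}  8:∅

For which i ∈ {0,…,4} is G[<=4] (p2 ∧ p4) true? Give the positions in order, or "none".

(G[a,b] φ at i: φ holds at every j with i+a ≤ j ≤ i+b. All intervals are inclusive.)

Evaluate at each i in [0,4]:
  i=0: ✗ (fails at j=0)
  i=1: ✗ (fails at j=1)
  i=2: ✗ (fails at j=2)
  i=3: ✗ (fails at j=5)
  i=4: ✗ (fails at j=5)

none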